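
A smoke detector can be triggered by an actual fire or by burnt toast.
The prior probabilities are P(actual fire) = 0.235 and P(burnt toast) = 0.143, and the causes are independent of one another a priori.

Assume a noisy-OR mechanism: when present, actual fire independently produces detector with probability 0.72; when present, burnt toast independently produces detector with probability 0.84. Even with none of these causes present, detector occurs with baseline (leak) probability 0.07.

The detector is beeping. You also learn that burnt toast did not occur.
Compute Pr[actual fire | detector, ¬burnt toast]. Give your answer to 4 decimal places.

Under noisy-OR, P(detector | causes) = 1 − (1−0.07)·∏(1−qᵢ) over the active causes.
By total probability over both values of actual fire:
  P(detector | ¬burnt toast) = 0.07*0.765 + 0.7396*0.235
        = 0.053550 + 0.173806 = 0.227356
Keeping only the actual fire-present terms gives 0.173806, so
  P(actual fire | detector, ¬burnt toast) = 0.173806 / 0.227356 ≈ 0.7645

Pr[actual fire | detector, ¬burnt toast] ≈ 0.7645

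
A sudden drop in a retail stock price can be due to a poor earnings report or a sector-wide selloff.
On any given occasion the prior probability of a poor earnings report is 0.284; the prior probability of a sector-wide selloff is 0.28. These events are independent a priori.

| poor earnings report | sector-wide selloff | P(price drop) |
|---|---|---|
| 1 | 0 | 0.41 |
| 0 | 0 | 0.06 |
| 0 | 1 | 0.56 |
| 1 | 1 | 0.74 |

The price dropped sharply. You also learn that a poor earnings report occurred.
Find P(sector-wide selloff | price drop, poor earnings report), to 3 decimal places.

P(sector-wide selloff | price drop, poor earnings report) ≈ 0.412

By total probability over both values of sector-wide selloff:
  P(price drop | poor earnings report) = 0.41*0.72 + 0.74*0.28
        = 0.295200 + 0.207200 = 0.502400
Configurations with sector-wide selloff contribute 0.207200, so
  P(sector-wide selloff | price drop, poor earnings report) = 0.207200 / 0.502400 ≈ 0.412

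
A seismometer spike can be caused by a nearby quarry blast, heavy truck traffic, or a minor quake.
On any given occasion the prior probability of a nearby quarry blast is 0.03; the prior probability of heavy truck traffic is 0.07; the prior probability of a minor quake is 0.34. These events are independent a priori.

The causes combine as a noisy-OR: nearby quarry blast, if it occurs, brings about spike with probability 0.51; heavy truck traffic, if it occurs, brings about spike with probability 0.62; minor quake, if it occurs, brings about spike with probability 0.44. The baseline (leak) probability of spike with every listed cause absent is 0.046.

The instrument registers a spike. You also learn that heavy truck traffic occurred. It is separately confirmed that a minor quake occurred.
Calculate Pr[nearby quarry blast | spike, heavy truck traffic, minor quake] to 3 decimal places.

Pr[nearby quarry blast | spike, heavy truck traffic, minor quake] ≈ 0.034

Under noisy-OR, P(spike | causes) = 1 − (1−0.046)·∏(1−qᵢ) over the active causes.
Sum P(spike|·) weighted by the priors over both values of nearby quarry blast:
  P(spike | heavy truck traffic, minor quake) = 0.796989·0.97 + 0.900525·0.03
        = 0.773079 + 0.027016 = 0.800095
Configurations with nearby quarry blast contribute 0.027016, so
  P(nearby quarry blast | spike, heavy truck traffic, minor quake) = 0.027016 / 0.800095 ≈ 0.034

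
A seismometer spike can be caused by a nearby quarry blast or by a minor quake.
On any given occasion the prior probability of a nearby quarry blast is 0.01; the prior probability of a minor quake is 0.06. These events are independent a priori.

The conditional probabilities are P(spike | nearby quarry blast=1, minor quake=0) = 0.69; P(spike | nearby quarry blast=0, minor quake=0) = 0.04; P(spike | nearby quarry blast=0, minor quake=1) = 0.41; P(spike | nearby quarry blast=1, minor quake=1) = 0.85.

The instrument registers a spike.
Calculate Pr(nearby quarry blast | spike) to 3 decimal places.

P(spike) = 0.04*0.99*0.94 + 0.41*0.99*0.06 + 0.69*0.01*0.94 + 0.85*0.01*0.06 = 0.037224 + 0.024354 + 0.006486 + 0.000510 = 0.068574
Of this, 0.006996 comes from 0.006486 + 0.000510 (the nearby quarry blast=true cases).
P(nearby quarry blast | spike) = 0.006996 / 0.068574 ≈ 0.102

Pr(nearby quarry blast | spike) ≈ 0.102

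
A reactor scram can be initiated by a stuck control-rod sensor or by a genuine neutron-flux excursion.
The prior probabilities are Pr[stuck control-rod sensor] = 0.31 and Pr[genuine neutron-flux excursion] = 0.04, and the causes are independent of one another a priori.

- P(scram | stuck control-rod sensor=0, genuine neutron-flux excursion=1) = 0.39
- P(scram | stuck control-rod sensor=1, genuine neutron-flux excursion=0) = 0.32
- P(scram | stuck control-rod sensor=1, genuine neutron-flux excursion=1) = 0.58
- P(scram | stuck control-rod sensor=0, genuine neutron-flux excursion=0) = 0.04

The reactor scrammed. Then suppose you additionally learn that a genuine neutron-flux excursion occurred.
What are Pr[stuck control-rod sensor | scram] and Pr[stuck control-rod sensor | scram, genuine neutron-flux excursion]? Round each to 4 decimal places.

P(scram) = 0.04·0.69·0.96 + 0.39·0.69·0.04 + 0.32·0.31·0.96 + 0.58·0.31·0.04 = 0.026496 + 0.010764 + 0.095232 + 0.007192 = 0.139684
Of this, 0.102424 comes from 0.095232 + 0.007192 (the stuck control-rod sensor=true cases).
P(stuck control-rod sensor | scram) = 0.102424 / 0.139684 ≈ 0.7333

Now condition on the additional information:
P(scram | genuine neutron-flux excursion) = 0.39×0.69 + 0.58×0.31 = 0.269100 + 0.179800 = 0.448900
Restricting to configurations with stuck control-rod sensor present: 0.58×0.31 = 0.179800.
Hence the posterior is 0.179800/0.448900 ≈ 0.4005.

Pr[stuck control-rod sensor | scram] ≈ 0.7333; Pr[stuck control-rod sensor | scram, genuine neutron-flux excursion] ≈ 0.4005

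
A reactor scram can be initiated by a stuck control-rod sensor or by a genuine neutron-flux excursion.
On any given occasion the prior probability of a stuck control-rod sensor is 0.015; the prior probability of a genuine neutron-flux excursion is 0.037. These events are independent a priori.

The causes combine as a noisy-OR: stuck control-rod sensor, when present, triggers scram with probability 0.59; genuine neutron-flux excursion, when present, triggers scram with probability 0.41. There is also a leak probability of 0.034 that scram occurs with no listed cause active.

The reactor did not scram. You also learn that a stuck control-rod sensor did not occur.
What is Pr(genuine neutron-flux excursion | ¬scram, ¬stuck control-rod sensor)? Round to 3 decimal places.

Under noisy-OR, P(scram | causes) = 1 − (1−0.034)·∏(1−qᵢ) over the active causes.
For the numerator, keep only genuine neutron-flux excursion=true terms: 0.56994*0.037 = 0.021088
Normalizer over all consistent configurations: 0.966*0.963 + 0.56994*0.037 = 0.951346
Posterior = 0.021088 / 0.951346 ≈ 0.022

Pr(genuine neutron-flux excursion | ¬scram, ¬stuck control-rod sensor) ≈ 0.022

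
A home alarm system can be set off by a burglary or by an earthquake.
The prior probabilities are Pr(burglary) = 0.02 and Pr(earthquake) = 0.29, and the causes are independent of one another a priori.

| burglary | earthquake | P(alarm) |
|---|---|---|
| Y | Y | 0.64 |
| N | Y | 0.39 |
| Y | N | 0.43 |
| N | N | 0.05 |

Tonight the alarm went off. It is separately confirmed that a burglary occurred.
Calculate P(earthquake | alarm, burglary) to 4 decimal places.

By total probability over both values of earthquake:
  P(alarm | burglary) = 0.43×0.71 + 0.64×0.29
        = 0.305300 + 0.185600 = 0.490900
The terms with earthquake present sum to 0.185600, so
  P(earthquake | alarm, burglary) = 0.185600 / 0.490900 ≈ 0.3781

P(earthquake | alarm, burglary) ≈ 0.3781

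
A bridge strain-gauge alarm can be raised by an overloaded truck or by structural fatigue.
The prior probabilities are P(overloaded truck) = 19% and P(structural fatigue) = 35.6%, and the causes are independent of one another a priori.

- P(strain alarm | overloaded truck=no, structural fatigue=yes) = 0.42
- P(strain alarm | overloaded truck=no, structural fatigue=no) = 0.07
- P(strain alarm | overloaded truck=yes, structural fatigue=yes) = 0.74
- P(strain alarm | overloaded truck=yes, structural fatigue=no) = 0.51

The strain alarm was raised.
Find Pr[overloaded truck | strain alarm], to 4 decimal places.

P(strain alarm) = 0.07×0.81×0.644 + 0.42×0.81×0.356 + 0.51×0.19×0.644 + 0.74×0.19×0.356 = 0.036515 + 0.121111 + 0.062404 + 0.050054 = 0.270084
The overloaded truck-present share is 0.062404 + 0.050054 = 0.112458.
Hence the posterior is 0.112458/0.270084 ≈ 0.4164.

Pr[overloaded truck | strain alarm] ≈ 0.4164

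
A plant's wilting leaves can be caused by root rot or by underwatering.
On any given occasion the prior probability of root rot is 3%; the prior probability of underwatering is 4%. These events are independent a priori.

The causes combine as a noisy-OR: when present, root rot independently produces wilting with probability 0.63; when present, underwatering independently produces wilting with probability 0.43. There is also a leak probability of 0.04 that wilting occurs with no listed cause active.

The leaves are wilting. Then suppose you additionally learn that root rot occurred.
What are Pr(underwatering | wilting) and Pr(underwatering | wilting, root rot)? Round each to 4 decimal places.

Pr(underwatering | wilting) ≈ 0.2492; Pr(underwatering | wilting, root rot) ≈ 0.0490

Under noisy-OR, P(wilting | causes) = 1 − (1−0.04)·∏(1−qᵢ) over the active causes.
For the numerator, keep only underwatering=true terms: 0.017569 + 0.000957 = 0.018526
Denominator P(wilting): 0.04×0.97×0.96 + 0.4528×0.97×0.04 + 0.6448×0.03×0.96 + 0.797536×0.03×0.04 = 0.074344
P(underwatering | wilting) = 0.018526/0.074344 ≈ 0.2492

Now also conditioning on root rot=true:
By total probability over both values of underwatering:
  P(wilting | root rot) = 0.6448*0.96 + 0.797536*0.04
        = 0.619008 + 0.031901 = 0.650909
The terms with underwatering present sum to 0.031901, so
  P(underwatering | wilting, root rot) = 0.031901 / 0.650909 ≈ 0.0490
The drop from 0.2492 to 0.0490 is the explaining-away (discounting) effect.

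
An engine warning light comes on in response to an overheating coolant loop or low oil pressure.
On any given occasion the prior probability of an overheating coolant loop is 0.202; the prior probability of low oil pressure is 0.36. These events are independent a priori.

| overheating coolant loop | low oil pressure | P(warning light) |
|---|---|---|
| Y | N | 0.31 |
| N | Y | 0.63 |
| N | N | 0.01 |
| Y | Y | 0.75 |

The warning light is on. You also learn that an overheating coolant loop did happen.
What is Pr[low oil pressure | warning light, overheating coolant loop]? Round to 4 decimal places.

P(warning light | overheating coolant loop) = 0.31*0.64 + 0.75*0.36 = 0.198400 + 0.270000 = 0.468400
Of this, 0.270000 comes from 0.75*0.36 (the low oil pressure=true cases).
Hence the posterior is 0.270000/0.468400 ≈ 0.5764.

Pr[low oil pressure | warning light, overheating coolant loop] ≈ 0.5764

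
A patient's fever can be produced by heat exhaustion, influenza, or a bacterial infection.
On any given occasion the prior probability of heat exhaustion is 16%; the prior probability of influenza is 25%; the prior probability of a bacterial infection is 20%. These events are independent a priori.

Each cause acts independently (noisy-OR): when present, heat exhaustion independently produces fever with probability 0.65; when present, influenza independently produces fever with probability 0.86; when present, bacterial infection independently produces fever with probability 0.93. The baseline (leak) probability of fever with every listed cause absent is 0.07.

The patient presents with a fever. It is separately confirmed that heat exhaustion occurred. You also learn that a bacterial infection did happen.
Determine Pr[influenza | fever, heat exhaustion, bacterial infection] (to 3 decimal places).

Under noisy-OR, P(fever | causes) = 1 − (1−0.07)·∏(1−qᵢ) over the active causes.
P(fever | heat exhaustion, bacterial infection) = 0.977215*0.75 + 0.99681*0.25 = 0.732911 + 0.249202 = 0.982113
The influenza-present share is 0.99681*0.25 = 0.249202.
So P(influenza | fever, heat exhaustion, bacterial infection) = 0.249202/0.982113 ≈ 0.254.

Pr[influenza | fever, heat exhaustion, bacterial infection] ≈ 0.254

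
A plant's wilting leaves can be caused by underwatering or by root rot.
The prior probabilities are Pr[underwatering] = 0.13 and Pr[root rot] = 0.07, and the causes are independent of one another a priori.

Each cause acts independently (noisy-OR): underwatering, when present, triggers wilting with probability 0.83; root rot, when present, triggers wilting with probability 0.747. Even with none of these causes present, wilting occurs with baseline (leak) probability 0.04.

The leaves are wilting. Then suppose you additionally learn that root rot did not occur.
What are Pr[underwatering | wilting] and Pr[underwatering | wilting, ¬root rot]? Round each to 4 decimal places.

Under noisy-OR, P(wilting | causes) = 1 − (1−0.04)·∏(1−qᵢ) over the active causes.
Enumerate the 4 (underwatering, root rot) configurations and weight by the priors:
  P(wilting) = 0.04·0.87·0.93 + 0.75712·0.87·0.07 + 0.8368·0.13·0.93 + 0.95871·0.13·0.07
        = 0.032364 + 0.046109 + 0.101169 + 0.008724 = 0.188366
The terms with underwatering present sum to 0.109893, so
  P(underwatering | wilting) = 0.109893 / 0.188366 ≈ 0.5834

Now condition on the additional information:
By total probability over both values of underwatering:
  P(wilting | ¬root rot) = 0.04*0.87 + 0.8368*0.13
        = 0.034800 + 0.108784 = 0.143584
The terms with underwatering present sum to 0.108784, so
  P(underwatering | wilting, ¬root rot) = 0.108784 / 0.143584 ≈ 0.7576
Ruling out root rot raises the posterior on underwatering — the flip side of explaining away.

Pr[underwatering | wilting] ≈ 0.5834; Pr[underwatering | wilting, ¬root rot] ≈ 0.7576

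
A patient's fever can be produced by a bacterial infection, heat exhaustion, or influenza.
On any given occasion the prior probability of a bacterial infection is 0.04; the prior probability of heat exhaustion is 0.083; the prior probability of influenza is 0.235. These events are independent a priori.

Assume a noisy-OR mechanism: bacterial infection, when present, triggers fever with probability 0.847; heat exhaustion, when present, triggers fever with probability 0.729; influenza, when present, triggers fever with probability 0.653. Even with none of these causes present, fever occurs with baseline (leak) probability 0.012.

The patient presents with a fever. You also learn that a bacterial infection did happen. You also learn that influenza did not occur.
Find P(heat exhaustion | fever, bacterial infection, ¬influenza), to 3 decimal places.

P(heat exhaustion | fever, bacterial infection, ¬influenza) ≈ 0.093

Under noisy-OR, P(fever | causes) = 1 − (1−0.012)·∏(1−qᵢ) over the active causes.
Enumerate both values of heat exhaustion and weight by the priors:
  P(fever | bacterial infection, ¬influenza) = 0.848836×0.917 + 0.959035×0.083
        = 0.778383 + 0.079600 = 0.857983
Configurations with heat exhaustion contribute 0.079600, so
  P(heat exhaustion | fever, bacterial infection, ¬influenza) = 0.079600 / 0.857983 ≈ 0.093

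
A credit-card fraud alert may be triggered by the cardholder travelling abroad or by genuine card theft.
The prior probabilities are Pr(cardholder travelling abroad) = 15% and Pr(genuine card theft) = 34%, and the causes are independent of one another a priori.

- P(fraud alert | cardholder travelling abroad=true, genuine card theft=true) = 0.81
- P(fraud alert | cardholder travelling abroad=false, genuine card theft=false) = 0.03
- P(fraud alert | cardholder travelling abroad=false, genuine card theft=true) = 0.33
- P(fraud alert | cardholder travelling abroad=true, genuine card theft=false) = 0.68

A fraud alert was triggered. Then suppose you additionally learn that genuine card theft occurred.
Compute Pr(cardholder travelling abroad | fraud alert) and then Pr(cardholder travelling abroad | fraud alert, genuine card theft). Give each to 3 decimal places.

Pr(cardholder travelling abroad | fraud alert) ≈ 0.492; Pr(cardholder travelling abroad | fraud alert, genuine card theft) ≈ 0.302

By total probability over the 4 (cardholder travelling abroad, genuine card theft) configurations:
  P(fraud alert) = 0.03·0.85·0.66 + 0.33·0.85·0.34 + 0.68·0.15·0.66 + 0.81·0.15·0.34
        = 0.016830 + 0.095370 + 0.067320 + 0.041310 = 0.220830
Keeping only the cardholder travelling abroad-present terms gives 0.108630, so
  P(cardholder travelling abroad | fraud alert) = 0.108630 / 0.220830 ≈ 0.492

With the extra evidence:
Weight on cardholder travelling abroad=true, given the evidence: 0.81×0.15 = 0.121500
Denominator P(fraud alert | genuine card theft): 0.33×0.85 + 0.81×0.15 = 0.402000
Posterior = 0.121500 / 0.402000 ≈ 0.302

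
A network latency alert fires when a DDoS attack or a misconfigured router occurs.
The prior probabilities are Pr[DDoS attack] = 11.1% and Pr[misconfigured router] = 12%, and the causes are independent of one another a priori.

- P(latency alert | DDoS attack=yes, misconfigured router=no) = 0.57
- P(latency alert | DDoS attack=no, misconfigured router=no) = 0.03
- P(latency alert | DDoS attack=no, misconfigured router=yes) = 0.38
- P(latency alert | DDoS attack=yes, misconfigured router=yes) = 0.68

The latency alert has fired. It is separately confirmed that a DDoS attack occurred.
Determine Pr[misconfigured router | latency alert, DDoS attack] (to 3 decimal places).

Pr[misconfigured router | latency alert, DDoS attack] ≈ 0.140

For the numerator, keep only misconfigured router=true terms: 0.68*0.12 = 0.081600
Denominator P(latency alert | DDoS attack): 0.57*0.88 + 0.68*0.12 = 0.583200
Posterior = 0.081600 / 0.583200 ≈ 0.140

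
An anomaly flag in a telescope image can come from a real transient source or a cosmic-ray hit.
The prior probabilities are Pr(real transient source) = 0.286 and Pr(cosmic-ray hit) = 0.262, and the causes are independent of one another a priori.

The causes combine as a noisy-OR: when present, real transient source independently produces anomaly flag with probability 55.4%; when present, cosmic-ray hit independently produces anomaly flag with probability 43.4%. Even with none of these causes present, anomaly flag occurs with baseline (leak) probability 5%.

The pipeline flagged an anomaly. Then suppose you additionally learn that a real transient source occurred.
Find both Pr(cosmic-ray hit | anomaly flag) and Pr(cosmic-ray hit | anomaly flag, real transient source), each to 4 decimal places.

Pr(cosmic-ray hit | anomaly flag) ≈ 0.4922; Pr(cosmic-ray hit | anomaly flag, real transient source) ≈ 0.3189

Under noisy-OR, P(anomaly flag | causes) = 1 − (1−0.05)·∏(1−qᵢ) over the active causes.
For the numerator, keep only cosmic-ray hit=true terms: 0.086482 + 0.056962 = 0.143444
The normalizing constant is 0.05×0.714×0.738 + 0.4623×0.714×0.262 + 0.5763×0.286×0.738 + 0.760186×0.286×0.262 = 0.291429
Posterior = 0.143444 / 0.291429 ≈ 0.4922

Now also conditioning on real transient source=true:
P(anomaly flag | real transient source) = 0.5763*0.738 + 0.760186*0.262 = 0.425309 + 0.199169 = 0.624478
The cosmic-ray hit-present share is 0.760186*0.262 = 0.199169.
So P(cosmic-ray hit | anomaly flag, real transient source) = 0.199169/0.624478 ≈ 0.3189.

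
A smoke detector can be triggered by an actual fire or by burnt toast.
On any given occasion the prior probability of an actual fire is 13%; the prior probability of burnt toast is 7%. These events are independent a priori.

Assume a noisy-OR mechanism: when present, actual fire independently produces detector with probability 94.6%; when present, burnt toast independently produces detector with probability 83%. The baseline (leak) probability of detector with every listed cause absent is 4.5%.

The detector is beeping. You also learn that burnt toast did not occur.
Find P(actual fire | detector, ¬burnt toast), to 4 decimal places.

P(actual fire | detector, ¬burnt toast) ≈ 0.7590

Under noisy-OR, P(detector | causes) = 1 − (1−0.045)·∏(1−qᵢ) over the active causes.
Enumerate both values of actual fire and weight by the priors:
  P(detector | ¬burnt toast) = 0.045·0.87 + 0.94843·0.13
        = 0.039150 + 0.123296 = 0.162446
The terms with actual fire present sum to 0.123296, so
  P(actual fire | detector, ¬burnt toast) = 0.123296 / 0.162446 ≈ 0.7590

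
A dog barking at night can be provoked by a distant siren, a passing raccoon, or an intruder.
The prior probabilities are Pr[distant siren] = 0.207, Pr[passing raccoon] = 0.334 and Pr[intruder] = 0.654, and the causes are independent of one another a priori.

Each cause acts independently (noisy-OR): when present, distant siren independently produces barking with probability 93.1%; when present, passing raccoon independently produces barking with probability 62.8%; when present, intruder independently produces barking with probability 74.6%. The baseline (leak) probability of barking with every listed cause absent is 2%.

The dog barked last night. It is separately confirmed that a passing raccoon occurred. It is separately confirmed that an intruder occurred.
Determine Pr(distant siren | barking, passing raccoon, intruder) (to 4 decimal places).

Pr(distant siren | barking, passing raccoon, intruder) ≈ 0.2223

Under noisy-OR, P(barking | causes) = 1 − (1−0.02)·∏(1−qᵢ) over the active causes.
By total probability over both values of distant siren:
  P(barking | passing raccoon, intruder) = 0.907402×0.793 + 0.993611×0.207
        = 0.719570 + 0.205677 = 0.925247
Configurations with distant siren contribute 0.205677, so
  P(distant siren | barking, passing raccoon, intruder) = 0.205677 / 0.925247 ≈ 0.2223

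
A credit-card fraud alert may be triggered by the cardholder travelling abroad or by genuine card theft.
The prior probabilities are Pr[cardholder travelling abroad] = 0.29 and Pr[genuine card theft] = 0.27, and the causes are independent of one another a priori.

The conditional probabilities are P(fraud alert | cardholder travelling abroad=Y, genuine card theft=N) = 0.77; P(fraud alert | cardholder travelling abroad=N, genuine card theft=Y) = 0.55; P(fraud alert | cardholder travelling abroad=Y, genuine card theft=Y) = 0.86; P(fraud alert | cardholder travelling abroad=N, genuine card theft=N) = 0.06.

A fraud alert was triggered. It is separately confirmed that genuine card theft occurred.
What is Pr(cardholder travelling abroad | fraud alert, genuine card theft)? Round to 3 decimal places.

P(fraud alert | genuine card theft) = 0.55*0.71 + 0.86*0.29 = 0.390500 + 0.249400 = 0.639900
Restricting to configurations with cardholder travelling abroad present: 0.86*0.29 = 0.249400.
P(cardholder travelling abroad | fraud alert, genuine card theft) = 0.249400 / 0.639900 ≈ 0.390

Pr(cardholder travelling abroad | fraud alert, genuine card theft) ≈ 0.390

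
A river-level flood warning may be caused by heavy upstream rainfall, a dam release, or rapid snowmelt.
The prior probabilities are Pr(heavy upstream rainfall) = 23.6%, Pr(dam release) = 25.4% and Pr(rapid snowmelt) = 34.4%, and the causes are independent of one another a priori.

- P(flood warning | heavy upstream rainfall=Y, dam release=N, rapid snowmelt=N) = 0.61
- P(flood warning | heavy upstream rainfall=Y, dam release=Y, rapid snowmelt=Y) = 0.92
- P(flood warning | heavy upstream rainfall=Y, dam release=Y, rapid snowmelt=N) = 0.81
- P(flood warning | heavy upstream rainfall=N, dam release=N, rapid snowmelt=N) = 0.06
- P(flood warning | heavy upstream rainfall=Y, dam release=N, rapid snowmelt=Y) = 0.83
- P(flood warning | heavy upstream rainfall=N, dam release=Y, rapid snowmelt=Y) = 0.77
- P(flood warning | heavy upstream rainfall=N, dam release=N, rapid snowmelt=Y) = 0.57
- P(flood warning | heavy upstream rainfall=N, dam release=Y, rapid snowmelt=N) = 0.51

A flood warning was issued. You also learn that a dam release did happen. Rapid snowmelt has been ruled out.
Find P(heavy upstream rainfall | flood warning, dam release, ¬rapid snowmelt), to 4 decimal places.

P(heavy upstream rainfall | flood warning, dam release, ¬rapid snowmelt) ≈ 0.3291

Sum P(flood warning|·) weighted by the priors over both values of heavy upstream rainfall:
  P(flood warning | dam release, ¬rapid snowmelt) = 0.51·0.764 + 0.81·0.236
        = 0.389640 + 0.191160 = 0.580800
Keeping only the heavy upstream rainfall-present terms gives 0.191160, so
  P(heavy upstream rainfall | flood warning, dam release, ¬rapid snowmelt) = 0.191160 / 0.580800 ≈ 0.3291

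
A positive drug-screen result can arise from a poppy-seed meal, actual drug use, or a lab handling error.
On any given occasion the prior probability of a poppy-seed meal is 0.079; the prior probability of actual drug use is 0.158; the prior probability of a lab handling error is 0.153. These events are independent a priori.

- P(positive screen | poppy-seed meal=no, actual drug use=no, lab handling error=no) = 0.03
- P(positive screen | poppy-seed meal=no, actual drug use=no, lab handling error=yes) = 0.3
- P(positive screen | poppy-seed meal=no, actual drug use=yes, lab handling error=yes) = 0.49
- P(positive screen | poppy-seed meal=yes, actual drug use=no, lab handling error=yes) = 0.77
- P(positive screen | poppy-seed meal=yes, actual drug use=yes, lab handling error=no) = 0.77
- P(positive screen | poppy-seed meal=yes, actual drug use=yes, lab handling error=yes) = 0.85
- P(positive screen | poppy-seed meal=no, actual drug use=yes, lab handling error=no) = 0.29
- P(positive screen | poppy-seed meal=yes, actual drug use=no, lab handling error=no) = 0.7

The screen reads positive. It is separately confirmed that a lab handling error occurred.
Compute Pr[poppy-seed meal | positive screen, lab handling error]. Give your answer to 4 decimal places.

By total probability over the 4 (poppy-seed meal, actual drug use) configurations:
  P(positive screen | lab handling error) = 0.3*0.921*0.842 + 0.49*0.921*0.158 + 0.77*0.079*0.842 + 0.85*0.079*0.158
        = 0.232645 + 0.071304 + 0.051219 + 0.010610 = 0.365778
The terms with poppy-seed meal present sum to 0.061829, so
  P(poppy-seed meal | positive screen, lab handling error) = 0.061829 / 0.365778 ≈ 0.1690

Pr[poppy-seed meal | positive screen, lab handling error] ≈ 0.1690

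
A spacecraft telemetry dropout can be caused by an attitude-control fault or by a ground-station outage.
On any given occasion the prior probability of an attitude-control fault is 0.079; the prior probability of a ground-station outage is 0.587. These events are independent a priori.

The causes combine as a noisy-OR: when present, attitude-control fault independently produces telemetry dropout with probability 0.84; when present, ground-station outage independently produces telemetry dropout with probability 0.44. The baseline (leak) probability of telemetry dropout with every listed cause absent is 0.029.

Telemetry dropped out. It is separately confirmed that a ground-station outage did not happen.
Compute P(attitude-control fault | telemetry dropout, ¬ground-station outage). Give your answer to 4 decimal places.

P(attitude-control fault | telemetry dropout, ¬ground-station outage) ≈ 0.7141

Under noisy-OR, P(telemetry dropout | causes) = 1 − (1−0.029)·∏(1−qᵢ) over the active causes.
Weight on attitude-control fault=true, given the evidence: 0.84464·0.079 = 0.066727
The normalizing constant is 0.029·0.921 + 0.84464·0.079 = 0.093436
Posterior = 0.066727 / 0.093436 ≈ 0.7141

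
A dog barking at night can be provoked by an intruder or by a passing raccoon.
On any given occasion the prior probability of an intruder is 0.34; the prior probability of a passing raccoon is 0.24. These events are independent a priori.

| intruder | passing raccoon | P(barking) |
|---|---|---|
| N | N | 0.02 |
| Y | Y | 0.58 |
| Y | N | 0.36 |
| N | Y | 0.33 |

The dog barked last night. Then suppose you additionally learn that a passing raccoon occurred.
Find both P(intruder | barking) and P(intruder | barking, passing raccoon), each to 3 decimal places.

P(intruder | barking) ≈ 0.693; P(intruder | barking, passing raccoon) ≈ 0.475

By total probability over the 4 (intruder, passing raccoon) configurations:
  P(barking) = 0.02·0.66·0.76 + 0.33·0.66·0.24 + 0.36·0.34·0.76 + 0.58·0.34·0.24
        = 0.010032 + 0.052272 + 0.093024 + 0.047328 = 0.202656
Configurations with intruder contribute 0.140352, so
  P(intruder | barking) = 0.140352 / 0.202656 ≈ 0.693

With the extra evidence:
Sum P(barking|·) weighted by the priors over both values of intruder:
  P(barking | passing raccoon) = 0.33·0.66 + 0.58·0.34
        = 0.217800 + 0.197200 = 0.415000
Configurations with intruder contribute 0.197200, so
  P(intruder | barking, passing raccoon) = 0.197200 / 0.415000 ≈ 0.475
Conditioning on passing raccoon lowers the posterior on intruder: the classic explaining-away effect in a common-effect structure.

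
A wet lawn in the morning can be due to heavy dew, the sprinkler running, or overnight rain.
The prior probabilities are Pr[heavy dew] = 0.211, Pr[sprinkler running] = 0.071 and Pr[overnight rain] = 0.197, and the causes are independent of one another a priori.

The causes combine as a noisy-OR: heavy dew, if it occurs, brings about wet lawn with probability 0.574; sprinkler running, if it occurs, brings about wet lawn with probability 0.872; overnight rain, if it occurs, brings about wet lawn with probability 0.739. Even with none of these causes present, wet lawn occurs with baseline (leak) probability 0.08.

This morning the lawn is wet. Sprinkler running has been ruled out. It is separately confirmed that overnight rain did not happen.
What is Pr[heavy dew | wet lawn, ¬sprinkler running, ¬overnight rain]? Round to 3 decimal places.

Under noisy-OR, P(wet lawn | causes) = 1 − (1−0.08)·∏(1−qᵢ) over the active causes.
For the numerator, keep only heavy dew=true terms: 0.60808·0.211 = 0.128305
The normalizing constant is 0.08·0.789 + 0.60808·0.211 = 0.191425
P(heavy dew | wet lawn, ¬sprinkler running, ¬overnight rain) = 0.128305/0.191425 ≈ 0.670

Pr[heavy dew | wet lawn, ¬sprinkler running, ¬overnight rain] ≈ 0.670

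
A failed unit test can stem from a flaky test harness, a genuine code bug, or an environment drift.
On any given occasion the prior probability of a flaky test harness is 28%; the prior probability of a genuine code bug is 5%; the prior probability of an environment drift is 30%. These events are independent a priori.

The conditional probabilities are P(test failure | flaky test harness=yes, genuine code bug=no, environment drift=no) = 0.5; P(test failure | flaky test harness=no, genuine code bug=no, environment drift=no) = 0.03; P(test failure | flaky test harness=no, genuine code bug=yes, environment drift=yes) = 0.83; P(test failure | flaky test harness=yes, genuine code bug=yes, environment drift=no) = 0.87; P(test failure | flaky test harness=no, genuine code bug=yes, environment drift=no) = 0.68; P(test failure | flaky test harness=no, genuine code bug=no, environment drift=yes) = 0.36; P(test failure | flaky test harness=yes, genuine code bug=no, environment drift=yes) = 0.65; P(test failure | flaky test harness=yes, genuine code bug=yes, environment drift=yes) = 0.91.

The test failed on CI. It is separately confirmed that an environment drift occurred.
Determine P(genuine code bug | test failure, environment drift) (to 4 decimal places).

By total probability over the 4 (flaky test harness, genuine code bug) configurations:
  P(test failure | environment drift) = 0.36×0.72×0.95 + 0.83×0.72×0.05 + 0.65×0.28×0.95 + 0.91×0.28×0.05
        = 0.246240 + 0.029880 + 0.172900 + 0.012740 = 0.461760
Configurations with genuine code bug contribute 0.042620, so
  P(genuine code bug | test failure, environment drift) = 0.042620 / 0.461760 ≈ 0.0923

P(genuine code bug | test failure, environment drift) ≈ 0.0923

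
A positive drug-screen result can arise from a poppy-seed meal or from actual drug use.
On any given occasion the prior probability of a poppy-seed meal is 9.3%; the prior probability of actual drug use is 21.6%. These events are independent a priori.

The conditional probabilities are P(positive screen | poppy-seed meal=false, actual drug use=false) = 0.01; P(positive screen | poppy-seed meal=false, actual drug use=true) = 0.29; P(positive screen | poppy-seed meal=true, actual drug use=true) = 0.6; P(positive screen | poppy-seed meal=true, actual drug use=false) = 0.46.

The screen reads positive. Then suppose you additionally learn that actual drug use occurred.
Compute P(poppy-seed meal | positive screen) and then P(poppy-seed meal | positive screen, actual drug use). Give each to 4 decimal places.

P(poppy-seed meal | positive screen) ≈ 0.4163; P(poppy-seed meal | positive screen, actual drug use) ≈ 0.1750

Numerator (weight on configurations with poppy-seed meal): 0.033540 + 0.012053 = 0.045593
Normalizer over all consistent configurations: 0.01·0.907·0.784 + 0.29·0.907·0.216 + 0.46·0.093·0.784 + 0.6·0.093·0.216 = 0.109518
Posterior = 0.045593 / 0.109518 ≈ 0.4163

Now condition on the additional information:
For the numerator, keep only poppy-seed meal=true terms: 0.6·0.093 = 0.055800
Normalizer over all consistent configurations: 0.29·0.907 + 0.6·0.093 = 0.318830
P(poppy-seed meal | positive screen, actual drug use) = 0.055800/0.318830 ≈ 0.1750
The drop from 0.4163 to 0.1750 is the explaining-away (discounting) effect.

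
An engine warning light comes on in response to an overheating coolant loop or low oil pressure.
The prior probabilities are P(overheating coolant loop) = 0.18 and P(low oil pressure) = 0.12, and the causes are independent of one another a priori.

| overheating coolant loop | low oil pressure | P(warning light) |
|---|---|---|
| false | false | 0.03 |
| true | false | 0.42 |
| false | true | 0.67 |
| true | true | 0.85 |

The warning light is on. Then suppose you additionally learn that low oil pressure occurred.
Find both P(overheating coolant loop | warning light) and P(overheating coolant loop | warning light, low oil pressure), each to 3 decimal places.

P(overheating coolant loop | warning light) ≈ 0.492; P(overheating coolant loop | warning light, low oil pressure) ≈ 0.218

Numerator (weight on configurations with overheating coolant loop): 0.066528 + 0.018360 = 0.084888
Denominator P(warning light): 0.03·0.82·0.88 + 0.67·0.82·0.12 + 0.42·0.18·0.88 + 0.85·0.18·0.12 = 0.172464
Posterior = 0.084888 / 0.172464 ≈ 0.492

Now condition on the additional information:
P(warning light | low oil pressure) = 0.67*0.82 + 0.85*0.18 = 0.549400 + 0.153000 = 0.702400
Of this, 0.153000 comes from 0.85*0.18 (the overheating coolant loop=true cases).
So P(overheating coolant loop | warning light, low oil pressure) = 0.153000/0.702400 ≈ 0.218.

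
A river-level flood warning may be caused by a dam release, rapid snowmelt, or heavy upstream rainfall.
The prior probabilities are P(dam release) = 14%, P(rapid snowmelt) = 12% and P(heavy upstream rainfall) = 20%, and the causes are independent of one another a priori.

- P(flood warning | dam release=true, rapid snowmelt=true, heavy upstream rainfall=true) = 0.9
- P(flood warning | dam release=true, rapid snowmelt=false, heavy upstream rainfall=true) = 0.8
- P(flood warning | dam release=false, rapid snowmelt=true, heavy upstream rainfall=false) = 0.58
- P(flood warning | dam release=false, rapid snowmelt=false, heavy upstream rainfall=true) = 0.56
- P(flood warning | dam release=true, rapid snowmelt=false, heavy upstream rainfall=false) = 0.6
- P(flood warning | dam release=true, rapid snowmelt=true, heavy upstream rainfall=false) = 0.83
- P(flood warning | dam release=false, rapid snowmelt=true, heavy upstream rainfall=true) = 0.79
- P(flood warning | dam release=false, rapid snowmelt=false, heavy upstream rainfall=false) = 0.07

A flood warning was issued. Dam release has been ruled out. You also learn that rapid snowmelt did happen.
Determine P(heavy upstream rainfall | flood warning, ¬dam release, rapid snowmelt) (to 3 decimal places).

For the numerator, keep only heavy upstream rainfall=true terms: 0.79×0.2 = 0.158000
The normalizing constant is 0.58×0.8 + 0.79×0.2 = 0.622000
Posterior = 0.158000 / 0.622000 ≈ 0.254

P(heavy upstream rainfall | flood warning, ¬dam release, rapid snowmelt) ≈ 0.254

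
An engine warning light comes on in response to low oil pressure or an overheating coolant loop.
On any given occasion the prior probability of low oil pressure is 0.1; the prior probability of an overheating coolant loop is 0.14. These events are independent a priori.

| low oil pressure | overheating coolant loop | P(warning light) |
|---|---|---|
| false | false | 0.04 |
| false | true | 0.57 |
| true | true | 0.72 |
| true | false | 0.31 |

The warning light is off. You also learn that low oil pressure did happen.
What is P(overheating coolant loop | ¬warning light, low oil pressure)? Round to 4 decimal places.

P(¬warning light | low oil pressure) = 0.69·0.86 + 0.28·0.14 = 0.593400 + 0.039200 = 0.632600
Restricting to configurations with overheating coolant loop present: 0.28·0.14 = 0.039200.
Hence the posterior is 0.039200/0.632600 ≈ 0.0620.

P(overheating coolant loop | ¬warning light, low oil pressure) ≈ 0.0620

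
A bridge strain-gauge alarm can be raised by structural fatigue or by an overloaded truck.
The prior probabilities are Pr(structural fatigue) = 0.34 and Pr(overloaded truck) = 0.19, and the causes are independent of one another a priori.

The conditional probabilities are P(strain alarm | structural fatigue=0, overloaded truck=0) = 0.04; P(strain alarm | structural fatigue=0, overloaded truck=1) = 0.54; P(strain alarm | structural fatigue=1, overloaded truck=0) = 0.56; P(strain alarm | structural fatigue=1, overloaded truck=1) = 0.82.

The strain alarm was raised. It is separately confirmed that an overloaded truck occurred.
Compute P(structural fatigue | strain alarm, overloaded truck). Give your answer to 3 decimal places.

P(structural fatigue | strain alarm, overloaded truck) ≈ 0.439

By total probability over both values of structural fatigue:
  P(strain alarm | overloaded truck) = 0.54×0.66 + 0.82×0.34
        = 0.356400 + 0.278800 = 0.635200
Configurations with structural fatigue contribute 0.278800, so
  P(structural fatigue | strain alarm, overloaded truck) = 0.278800 / 0.635200 ≈ 0.439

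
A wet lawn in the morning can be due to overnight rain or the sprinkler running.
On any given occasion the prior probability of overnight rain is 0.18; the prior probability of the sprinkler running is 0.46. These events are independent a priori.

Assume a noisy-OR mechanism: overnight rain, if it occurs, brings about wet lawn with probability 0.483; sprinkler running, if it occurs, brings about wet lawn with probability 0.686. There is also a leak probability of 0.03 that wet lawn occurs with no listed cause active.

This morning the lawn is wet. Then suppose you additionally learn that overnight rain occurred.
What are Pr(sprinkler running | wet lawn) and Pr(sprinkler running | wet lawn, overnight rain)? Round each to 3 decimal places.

Pr(sprinkler running | wet lawn) ≈ 0.843; Pr(sprinkler running | wet lawn, overnight rain) ≈ 0.590

Under noisy-OR, P(wet lawn | causes) = 1 − (1−0.03)·∏(1−qᵢ) over the active causes.
Sum P(wet lawn|·) weighted by the priors over the 4 (overnight rain, sprinkler running) configurations:
  P(wet lawn) = 0.03*0.82*0.54 + 0.69542*0.82*0.46 + 0.49851*0.18*0.54 + 0.842532*0.18*0.46
        = 0.013284 + 0.262312 + 0.048455 + 0.069762 = 0.393813
The terms with sprinkler running present sum to 0.332074, so
  P(sprinkler running | wet lawn) = 0.332074 / 0.393813 ≈ 0.843

With the extra evidence:
Sum P(wet lawn|·) weighted by the priors over both values of sprinkler running:
  P(wet lawn | overnight rain) = 0.49851*0.54 + 0.842532*0.46
        = 0.269195 + 0.387565 = 0.656760
The terms with sprinkler running present sum to 0.387565, so
  P(sprinkler running | wet lawn, overnight rain) = 0.387565 / 0.656760 ≈ 0.590
— overnight rain explains away the evidence for sprinkler running.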